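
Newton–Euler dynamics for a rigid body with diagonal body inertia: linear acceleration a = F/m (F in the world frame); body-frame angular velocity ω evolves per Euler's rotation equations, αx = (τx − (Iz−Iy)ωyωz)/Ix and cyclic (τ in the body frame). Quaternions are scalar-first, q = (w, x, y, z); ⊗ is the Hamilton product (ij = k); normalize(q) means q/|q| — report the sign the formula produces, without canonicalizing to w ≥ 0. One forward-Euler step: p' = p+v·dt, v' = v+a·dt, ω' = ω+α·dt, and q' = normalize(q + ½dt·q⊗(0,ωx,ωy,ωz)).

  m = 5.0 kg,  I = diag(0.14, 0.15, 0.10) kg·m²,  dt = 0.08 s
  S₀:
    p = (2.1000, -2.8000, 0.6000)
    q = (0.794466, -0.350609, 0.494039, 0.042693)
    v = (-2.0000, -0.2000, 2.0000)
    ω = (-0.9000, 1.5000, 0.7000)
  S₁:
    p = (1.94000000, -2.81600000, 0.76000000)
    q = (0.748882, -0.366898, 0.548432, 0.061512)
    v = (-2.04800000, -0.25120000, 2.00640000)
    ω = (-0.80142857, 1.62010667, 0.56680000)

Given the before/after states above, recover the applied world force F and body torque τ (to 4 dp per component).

F = (-3.0000, -3.2000, 0.4000)
τ = (0.1200, 0.2000, -0.1800)

rate change Δω = (0.09857143, 0.12010667, -0.13320000)
τ = I·(Δω/dt) + ω₀×(Iω₀) = (0.1200, 0.2000, -0.1800)
Δv = v₁−v₀ = (-0.04800000, -0.05120000, 0.00640000)
F = m·Δv/dt = (-3.0000, -3.2000, 0.4000)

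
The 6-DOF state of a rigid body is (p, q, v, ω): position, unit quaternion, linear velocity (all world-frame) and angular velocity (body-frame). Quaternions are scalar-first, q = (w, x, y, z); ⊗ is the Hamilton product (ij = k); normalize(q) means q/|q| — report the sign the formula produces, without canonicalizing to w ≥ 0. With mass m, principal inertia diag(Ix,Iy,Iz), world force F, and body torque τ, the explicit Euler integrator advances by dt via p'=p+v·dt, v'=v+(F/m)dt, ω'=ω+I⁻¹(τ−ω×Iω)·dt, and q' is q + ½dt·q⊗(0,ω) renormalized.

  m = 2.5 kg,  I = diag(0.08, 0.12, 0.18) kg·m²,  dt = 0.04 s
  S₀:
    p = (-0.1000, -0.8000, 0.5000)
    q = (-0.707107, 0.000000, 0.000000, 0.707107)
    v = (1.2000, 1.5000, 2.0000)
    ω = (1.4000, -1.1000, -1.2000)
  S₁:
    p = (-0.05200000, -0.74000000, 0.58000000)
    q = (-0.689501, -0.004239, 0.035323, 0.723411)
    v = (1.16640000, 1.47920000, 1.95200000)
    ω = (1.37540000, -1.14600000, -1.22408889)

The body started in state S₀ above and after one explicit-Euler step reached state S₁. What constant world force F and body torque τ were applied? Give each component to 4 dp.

velocity change Δv = (-0.03360000, -0.02080000, -0.04800000)
m·(v₁−v₀)/dt = (-2.1000, -1.3000, -3.0000)
ω₁ − ω₀ = (-0.02460000, -0.04600000, -0.02408889)
I·α + gyro = (0.0300, 0.0300, -0.1700)

F = (-2.1000, -1.3000, -3.0000)
τ = (0.0300, 0.0300, -0.1700)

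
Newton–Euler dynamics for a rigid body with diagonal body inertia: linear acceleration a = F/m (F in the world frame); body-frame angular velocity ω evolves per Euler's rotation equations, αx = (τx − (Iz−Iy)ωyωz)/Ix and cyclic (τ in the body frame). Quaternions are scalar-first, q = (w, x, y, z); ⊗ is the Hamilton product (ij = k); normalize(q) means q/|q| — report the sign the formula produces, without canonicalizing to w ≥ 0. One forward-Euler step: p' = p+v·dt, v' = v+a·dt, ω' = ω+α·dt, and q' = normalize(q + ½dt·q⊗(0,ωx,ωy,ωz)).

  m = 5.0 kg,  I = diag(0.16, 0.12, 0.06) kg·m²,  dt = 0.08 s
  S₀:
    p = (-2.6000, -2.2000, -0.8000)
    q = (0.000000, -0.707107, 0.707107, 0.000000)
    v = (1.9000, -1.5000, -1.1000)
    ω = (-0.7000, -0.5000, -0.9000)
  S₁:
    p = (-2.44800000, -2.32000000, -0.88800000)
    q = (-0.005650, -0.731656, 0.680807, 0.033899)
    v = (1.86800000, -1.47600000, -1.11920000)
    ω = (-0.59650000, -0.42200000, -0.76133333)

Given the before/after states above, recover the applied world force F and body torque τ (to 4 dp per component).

F = (-2.0000, 1.5000, -1.2000)
τ = (0.1800, 0.1800, 0.0900)

rate change Δω = (0.10350000, 0.07800000, 0.13866667)
applied torque τ = (0.1800, 0.1800, 0.0900)
velocity change Δv = (-0.03200000, 0.02400000, -0.01920000)
m·(v₁−v₀)/dt = (-2.0000, 1.5000, -1.2000)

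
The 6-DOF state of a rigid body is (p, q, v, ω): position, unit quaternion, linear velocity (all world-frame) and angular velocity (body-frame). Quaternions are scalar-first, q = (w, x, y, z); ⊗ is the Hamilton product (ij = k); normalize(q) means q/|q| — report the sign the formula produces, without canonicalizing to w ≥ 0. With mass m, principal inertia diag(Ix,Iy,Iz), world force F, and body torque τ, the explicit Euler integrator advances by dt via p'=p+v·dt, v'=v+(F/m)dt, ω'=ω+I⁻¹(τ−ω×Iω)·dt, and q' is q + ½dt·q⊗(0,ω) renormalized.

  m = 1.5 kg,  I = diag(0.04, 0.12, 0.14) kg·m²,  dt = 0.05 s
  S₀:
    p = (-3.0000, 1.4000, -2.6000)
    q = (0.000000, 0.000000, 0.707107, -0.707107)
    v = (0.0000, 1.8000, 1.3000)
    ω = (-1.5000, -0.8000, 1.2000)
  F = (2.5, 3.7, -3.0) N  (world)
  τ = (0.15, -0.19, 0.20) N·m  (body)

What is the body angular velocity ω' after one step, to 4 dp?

ω' = (-1.2885, -0.9542, 1.2371)

ω×(Iω) gyroscopic = (-0.0192, 0.1800, 0.0960)
(τ − ω×Iω)/I = (4.2300, -3.0833, 0.7429)
ω + α·dt = (-1.2885, -0.9542, 1.2371)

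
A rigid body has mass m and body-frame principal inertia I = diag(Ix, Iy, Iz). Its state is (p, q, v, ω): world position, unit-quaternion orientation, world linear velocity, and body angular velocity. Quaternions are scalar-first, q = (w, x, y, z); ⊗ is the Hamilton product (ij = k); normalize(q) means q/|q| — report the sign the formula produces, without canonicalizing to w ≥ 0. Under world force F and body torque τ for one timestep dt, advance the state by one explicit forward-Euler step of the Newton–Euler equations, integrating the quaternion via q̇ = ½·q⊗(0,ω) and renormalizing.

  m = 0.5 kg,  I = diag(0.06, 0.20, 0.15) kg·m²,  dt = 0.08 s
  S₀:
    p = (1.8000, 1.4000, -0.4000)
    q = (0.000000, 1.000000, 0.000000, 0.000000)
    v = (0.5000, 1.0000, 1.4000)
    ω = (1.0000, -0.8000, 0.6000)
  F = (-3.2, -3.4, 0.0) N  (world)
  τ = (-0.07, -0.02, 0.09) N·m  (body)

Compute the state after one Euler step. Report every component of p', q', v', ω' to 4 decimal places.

p' = (1.8400, 1.4800, -0.2880)
q' = (-0.0399, 0.9984, -0.0240, -0.0319)
v' = (-0.0120, 0.4560, 1.4000)
ω' = (0.8747, -0.7864, 0.7077)

ω×(Iω) gyroscopic = (0.0240, -0.0540, -0.1120)
(τ − ω×Iω)/I = (-1.5667, 0.1700, 1.3467)
ω + α·dt = (0.8747, -0.7864, 0.7077)
Hamilton product q⊗(0,ω) = (-1.0000000, 0.0000000, -0.6000000, -0.8000000)
q' = normalize(q + ½dt·q⊗(0,ω)) = (-0.0399, 0.9984, -0.0240, -0.0319)
p + v·dt = (1.8400, 1.4800, -0.2880)
v + (F/m)dt = (-0.0120, 0.4560, 1.4000)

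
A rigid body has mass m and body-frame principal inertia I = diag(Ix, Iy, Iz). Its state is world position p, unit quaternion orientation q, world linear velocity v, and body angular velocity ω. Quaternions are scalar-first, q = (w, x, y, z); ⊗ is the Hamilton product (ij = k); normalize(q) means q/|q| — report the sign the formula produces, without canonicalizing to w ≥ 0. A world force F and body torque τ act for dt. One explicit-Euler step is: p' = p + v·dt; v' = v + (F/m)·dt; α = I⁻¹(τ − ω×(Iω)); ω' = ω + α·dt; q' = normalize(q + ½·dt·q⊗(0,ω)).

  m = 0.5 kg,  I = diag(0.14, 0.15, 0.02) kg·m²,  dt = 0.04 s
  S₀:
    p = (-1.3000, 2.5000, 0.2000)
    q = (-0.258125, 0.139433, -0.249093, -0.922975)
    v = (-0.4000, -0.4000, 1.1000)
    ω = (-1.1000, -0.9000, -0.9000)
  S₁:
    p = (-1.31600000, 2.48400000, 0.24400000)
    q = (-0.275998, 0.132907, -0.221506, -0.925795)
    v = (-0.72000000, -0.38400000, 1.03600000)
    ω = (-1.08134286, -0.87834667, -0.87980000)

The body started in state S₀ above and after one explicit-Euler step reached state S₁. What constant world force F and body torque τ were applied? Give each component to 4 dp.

Δv = v₁−v₀ = (-0.32000000, 0.01600000, -0.06400000)
F = m·Δv/dt = (-4.0000, 0.2000, -0.8000)
ω₁ − ω₀ = (0.01865714, 0.02165333, 0.02020000)
gyro term ω₀×Iω₀ = (-0.1053, 0.1188, 0.0099)
τ = I·(Δω/dt) + ω₀×(Iω₀) = (-0.0400, 0.2000, 0.0200)

F = (-4.0000, 0.2000, -0.8000)
τ = (-0.0400, 0.2000, 0.0200)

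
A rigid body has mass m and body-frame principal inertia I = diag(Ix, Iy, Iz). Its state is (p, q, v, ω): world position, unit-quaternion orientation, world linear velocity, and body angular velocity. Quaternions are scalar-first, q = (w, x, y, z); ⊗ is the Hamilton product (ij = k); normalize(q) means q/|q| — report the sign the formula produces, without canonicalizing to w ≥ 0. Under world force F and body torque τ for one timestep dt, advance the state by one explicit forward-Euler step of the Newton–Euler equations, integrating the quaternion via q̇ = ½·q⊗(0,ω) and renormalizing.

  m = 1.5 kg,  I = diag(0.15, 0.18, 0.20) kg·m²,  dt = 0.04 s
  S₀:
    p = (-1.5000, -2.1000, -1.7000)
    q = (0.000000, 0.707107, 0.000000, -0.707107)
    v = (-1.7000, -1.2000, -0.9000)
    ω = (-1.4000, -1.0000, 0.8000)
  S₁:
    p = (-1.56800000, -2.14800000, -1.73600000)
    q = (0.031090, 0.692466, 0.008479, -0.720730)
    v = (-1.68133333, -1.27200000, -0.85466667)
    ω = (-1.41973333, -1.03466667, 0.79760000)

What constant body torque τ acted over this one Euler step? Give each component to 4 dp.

τ = (-0.0900, -0.1000, 0.0300)

rate change Δω = (-0.01973333, -0.03466667, -0.00240000)
τ = I·(Δω/dt) + ω₀×(Iω₀) = (-0.0900, -0.1000, 0.0300)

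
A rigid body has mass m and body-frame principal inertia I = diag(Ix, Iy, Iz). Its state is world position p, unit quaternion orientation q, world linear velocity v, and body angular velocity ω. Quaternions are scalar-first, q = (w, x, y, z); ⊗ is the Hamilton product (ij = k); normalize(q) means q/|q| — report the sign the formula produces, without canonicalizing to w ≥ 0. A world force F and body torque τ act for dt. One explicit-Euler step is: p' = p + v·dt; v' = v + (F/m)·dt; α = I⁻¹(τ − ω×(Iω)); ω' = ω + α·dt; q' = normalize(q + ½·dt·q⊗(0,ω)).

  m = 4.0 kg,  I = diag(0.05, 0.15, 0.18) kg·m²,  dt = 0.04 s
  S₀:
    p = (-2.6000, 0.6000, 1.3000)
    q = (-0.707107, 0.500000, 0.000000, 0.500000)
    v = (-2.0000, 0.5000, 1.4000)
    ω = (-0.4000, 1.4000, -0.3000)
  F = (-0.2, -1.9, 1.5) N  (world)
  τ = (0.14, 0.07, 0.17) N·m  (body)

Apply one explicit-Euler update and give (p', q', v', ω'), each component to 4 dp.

p' = (-2.6800, 0.6200, 1.3560)
q' = (-0.6998, 0.4914, -0.0208, 0.5180)
v' = (-2.0020, 0.4810, 1.4150)
ω' = (-0.2779, 1.4228, -0.2498)

gyro term ω×Iω = (-0.0126, -0.0156, -0.0560)
α = I⁻¹(τ − ω×Iω) = (3.0520, 0.5707, 1.2556)
new body rate ω' = (-0.2779, 1.4228, -0.2498)
2q̇ = q⊗(0,ω) = (0.3500000, -0.4171572, -1.0399498, 0.9121321)
q + ½dt·q⊗(0,ω), renormalized = (-0.6998, 0.4914, -0.0208, 0.5180)
p + v·dt = (-2.6800, 0.6200, 1.3560)
new velocity v' = (-2.0020, 0.4810, 1.4150)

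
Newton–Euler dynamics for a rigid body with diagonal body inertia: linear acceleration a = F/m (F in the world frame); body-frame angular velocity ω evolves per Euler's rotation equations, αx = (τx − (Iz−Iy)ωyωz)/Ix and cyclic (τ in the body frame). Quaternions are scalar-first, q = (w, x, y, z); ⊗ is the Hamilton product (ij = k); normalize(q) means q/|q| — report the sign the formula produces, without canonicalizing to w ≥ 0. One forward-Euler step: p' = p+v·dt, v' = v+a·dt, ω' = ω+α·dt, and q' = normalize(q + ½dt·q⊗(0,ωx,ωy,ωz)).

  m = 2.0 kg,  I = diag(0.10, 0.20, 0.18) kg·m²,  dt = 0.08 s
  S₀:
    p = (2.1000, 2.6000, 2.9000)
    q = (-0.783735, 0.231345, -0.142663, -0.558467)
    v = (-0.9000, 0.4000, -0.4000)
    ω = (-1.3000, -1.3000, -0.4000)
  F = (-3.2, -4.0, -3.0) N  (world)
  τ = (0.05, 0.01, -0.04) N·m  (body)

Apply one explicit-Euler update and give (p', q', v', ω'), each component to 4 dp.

p' = (2.0280, 2.6320, 2.8680)
q' = (-0.7858, 0.2446, -0.0690, -0.5638)
v' = (-1.0280, 0.2400, -0.5200)
ω' = (-1.2517, -1.2794, -0.4929)

a = (-1.6000, -2.0000, -1.5000)
p + v·dt = (2.0280, 2.6320, 2.8680)
v' = v + a·dt = (-1.0280, 0.2400, -0.5200)
α = I⁻¹(τ − ω×Iω) = (0.6040, 0.2580, -1.1611)
new body rate ω' = (-1.2517, -1.2794, -0.4929)
q⊗(0,ω) = (-0.1081002, 0.3499136, 1.8374006, -0.1727164)
q' = normalize(q + ½dt·q⊗(0,ω)) = (-0.7858, 0.2446, -0.0690, -0.5638)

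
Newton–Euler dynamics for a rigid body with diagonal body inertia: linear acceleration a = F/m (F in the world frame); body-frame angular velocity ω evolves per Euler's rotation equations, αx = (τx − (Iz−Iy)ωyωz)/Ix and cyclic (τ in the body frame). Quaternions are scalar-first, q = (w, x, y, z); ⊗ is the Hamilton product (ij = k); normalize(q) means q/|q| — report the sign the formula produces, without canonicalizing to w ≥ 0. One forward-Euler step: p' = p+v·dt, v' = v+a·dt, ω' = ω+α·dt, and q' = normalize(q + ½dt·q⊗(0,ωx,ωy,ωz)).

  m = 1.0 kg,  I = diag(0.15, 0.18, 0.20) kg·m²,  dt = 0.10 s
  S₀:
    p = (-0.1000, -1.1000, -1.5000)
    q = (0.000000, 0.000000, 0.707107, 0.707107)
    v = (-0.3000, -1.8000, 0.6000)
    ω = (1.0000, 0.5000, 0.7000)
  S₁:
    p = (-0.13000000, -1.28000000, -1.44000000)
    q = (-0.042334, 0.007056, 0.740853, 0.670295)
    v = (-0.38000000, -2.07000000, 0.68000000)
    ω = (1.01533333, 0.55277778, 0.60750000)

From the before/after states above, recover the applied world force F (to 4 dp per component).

v₁ − v₀ = (-0.08000000, -0.27000000, 0.08000000)
F = m·Δv/dt = (-0.8000, -2.7000, 0.8000)

F = (-0.8000, -2.7000, 0.8000)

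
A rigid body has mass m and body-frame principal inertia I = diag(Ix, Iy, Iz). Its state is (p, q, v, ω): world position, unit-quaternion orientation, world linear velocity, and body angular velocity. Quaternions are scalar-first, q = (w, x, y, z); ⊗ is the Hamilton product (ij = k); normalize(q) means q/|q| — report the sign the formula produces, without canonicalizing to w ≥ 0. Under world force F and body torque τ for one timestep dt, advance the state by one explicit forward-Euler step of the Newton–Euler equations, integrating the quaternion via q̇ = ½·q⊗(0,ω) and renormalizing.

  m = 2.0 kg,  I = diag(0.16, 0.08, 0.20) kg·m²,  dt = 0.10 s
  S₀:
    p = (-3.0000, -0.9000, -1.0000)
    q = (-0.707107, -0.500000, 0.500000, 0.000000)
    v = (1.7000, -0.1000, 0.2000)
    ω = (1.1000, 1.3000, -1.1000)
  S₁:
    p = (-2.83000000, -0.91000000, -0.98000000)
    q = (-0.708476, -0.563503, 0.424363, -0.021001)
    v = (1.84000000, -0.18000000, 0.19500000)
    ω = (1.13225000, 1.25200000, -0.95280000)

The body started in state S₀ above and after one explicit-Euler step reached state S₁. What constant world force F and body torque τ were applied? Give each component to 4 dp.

rate change Δω = (0.03225000, -0.04800000, 0.14720000)
gyro term ω₀×Iω₀ = (-0.1716, 0.0484, -0.1144)
I·α + gyro = (-0.1200, 0.0100, 0.1800)
Δv = v₁−v₀ = (0.14000000, -0.08000000, -0.00500000)
F = m·Δv/dt = (2.8000, -1.6000, -0.1000)

F = (2.8000, -1.6000, -0.1000)
τ = (-0.1200, 0.0100, 0.1800)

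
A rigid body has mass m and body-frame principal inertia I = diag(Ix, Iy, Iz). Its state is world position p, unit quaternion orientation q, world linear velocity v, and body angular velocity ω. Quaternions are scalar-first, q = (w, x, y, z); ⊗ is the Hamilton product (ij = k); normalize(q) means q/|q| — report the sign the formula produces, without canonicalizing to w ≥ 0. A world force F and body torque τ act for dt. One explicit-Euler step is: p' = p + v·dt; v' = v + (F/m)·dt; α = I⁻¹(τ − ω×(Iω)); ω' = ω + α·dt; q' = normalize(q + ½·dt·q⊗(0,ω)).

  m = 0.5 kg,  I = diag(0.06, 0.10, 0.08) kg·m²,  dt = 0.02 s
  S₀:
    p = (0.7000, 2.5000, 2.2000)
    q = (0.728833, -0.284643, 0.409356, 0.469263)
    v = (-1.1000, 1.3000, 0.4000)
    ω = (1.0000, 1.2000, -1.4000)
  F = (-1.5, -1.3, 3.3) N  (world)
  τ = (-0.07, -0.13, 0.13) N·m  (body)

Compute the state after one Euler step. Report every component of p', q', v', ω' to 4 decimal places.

p' = (0.6780, 2.5260, 2.2080)
q' = (0.7332, -0.2887, 0.4187, 0.4515)
v' = (-1.1600, 1.2480, 0.5320)
ω' = (0.9655, 1.1684, -1.3795)

a = F/m = (-3.0000, -2.6000, 6.6000)
p' = p + v·dt = (0.6780, 2.5260, 2.2080)
v' = v + a·dt = (-1.1600, 1.2480, 0.5320)
ω×(Iω) gyroscopic = (0.0336, 0.0280, 0.0480)
α = I⁻¹(τ − ω×Iω) = (-1.7267, -1.5800, 1.0250)
ω + α·dt = (0.9655, 1.1684, -1.3795)
q⊗(0,ω) = (0.4503840, -0.4073810, 0.9453624, -1.7712938)
q + ½dt·q⊗(0,ω), renormalized = (0.7332, -0.2887, 0.4187, 0.4515)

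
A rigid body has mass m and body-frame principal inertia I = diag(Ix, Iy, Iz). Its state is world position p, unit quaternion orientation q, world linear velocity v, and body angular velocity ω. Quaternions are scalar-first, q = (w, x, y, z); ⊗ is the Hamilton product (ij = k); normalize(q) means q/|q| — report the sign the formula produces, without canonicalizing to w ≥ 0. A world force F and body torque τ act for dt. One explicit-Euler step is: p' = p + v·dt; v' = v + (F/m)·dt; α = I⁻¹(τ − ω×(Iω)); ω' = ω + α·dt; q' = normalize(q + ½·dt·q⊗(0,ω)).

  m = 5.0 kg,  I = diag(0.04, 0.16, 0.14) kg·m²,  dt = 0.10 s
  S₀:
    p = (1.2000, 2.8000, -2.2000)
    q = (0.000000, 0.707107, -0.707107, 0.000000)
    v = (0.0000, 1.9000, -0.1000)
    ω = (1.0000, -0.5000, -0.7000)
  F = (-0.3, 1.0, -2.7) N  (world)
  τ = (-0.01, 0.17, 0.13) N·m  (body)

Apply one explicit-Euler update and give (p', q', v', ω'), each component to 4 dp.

a = (-0.0600, 0.2000, -0.5400)
p + v·dt = (1.2000, 2.9900, -2.2100)
v + (F/m)dt = (-0.0060, 1.9200, -0.1540)
(τ − ω×Iω)/I = (-0.0750, 0.6250, 1.3571)
ω + α·dt = (0.9925, -0.4375, -0.5643)
q⊗(0,ω) = (-1.0606605, 0.4949749, 0.4949749, 0.3535535)
q + ½dt·q⊗(0,ω), renormalized = (-0.0529, 0.7303, -0.6809, 0.0176)

p' = (1.2000, 2.9900, -2.2100)
q' = (-0.0529, 0.7303, -0.6809, 0.0176)
v' = (-0.0060, 1.9200, -0.1540)
ω' = (0.9925, -0.4375, -0.5643)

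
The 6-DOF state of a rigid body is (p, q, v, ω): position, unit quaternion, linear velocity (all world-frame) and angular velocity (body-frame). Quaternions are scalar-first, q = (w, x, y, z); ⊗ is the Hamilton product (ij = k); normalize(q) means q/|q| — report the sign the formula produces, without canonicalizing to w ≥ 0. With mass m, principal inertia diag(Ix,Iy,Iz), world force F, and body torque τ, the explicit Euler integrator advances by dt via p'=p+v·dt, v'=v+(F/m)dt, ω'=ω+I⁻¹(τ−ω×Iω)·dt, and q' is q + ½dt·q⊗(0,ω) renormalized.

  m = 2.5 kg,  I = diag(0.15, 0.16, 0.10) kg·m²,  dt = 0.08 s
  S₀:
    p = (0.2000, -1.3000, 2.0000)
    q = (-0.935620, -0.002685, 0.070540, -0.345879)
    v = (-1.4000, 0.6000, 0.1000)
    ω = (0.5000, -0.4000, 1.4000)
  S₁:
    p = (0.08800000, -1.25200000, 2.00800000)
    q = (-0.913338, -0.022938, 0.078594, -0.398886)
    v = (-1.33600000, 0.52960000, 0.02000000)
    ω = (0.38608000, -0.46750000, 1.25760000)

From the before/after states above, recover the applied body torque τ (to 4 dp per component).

Δω = ω₁−ω₀ = (-0.11392000, -0.06750000, -0.14240000)
I·α + gyro = (-0.1800, -0.1000, -0.1800)

τ = (-0.1800, -0.1000, -0.1800)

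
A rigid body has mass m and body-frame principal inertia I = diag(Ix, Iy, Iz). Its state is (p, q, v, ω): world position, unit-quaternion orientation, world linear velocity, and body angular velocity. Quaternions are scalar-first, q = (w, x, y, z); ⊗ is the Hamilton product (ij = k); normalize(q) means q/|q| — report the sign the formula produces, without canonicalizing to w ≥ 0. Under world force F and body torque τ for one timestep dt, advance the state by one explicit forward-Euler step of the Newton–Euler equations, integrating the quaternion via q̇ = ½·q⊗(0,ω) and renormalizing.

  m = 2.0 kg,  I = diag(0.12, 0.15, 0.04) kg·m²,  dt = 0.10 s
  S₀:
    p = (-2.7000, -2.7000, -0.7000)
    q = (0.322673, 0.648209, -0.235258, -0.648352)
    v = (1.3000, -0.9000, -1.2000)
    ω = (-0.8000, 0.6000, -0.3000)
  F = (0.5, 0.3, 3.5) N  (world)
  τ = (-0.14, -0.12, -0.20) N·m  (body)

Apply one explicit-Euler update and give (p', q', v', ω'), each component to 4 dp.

angular accel α = (-1.3317, -0.9280, -4.6400)
new body rate ω' = (-0.9332, 0.5072, -0.7640)
2q̇ = q⊗(0,ω) = (0.4652164, 0.2014502, 0.9067481, 0.1039171)
updated quaternion q' = (0.3455, 0.6574, -0.1897, -0.6423)
a = (0.2500, 0.1500, 1.7500)
p' = p + v·dt = (-2.5700, -2.7900, -0.8200)
new velocity v' = (1.3250, -0.8850, -1.0250)

p' = (-2.5700, -2.7900, -0.8200)
q' = (0.3455, 0.6574, -0.1897, -0.6423)
v' = (1.3250, -0.8850, -1.0250)
ω' = (-0.9332, 0.5072, -0.7640)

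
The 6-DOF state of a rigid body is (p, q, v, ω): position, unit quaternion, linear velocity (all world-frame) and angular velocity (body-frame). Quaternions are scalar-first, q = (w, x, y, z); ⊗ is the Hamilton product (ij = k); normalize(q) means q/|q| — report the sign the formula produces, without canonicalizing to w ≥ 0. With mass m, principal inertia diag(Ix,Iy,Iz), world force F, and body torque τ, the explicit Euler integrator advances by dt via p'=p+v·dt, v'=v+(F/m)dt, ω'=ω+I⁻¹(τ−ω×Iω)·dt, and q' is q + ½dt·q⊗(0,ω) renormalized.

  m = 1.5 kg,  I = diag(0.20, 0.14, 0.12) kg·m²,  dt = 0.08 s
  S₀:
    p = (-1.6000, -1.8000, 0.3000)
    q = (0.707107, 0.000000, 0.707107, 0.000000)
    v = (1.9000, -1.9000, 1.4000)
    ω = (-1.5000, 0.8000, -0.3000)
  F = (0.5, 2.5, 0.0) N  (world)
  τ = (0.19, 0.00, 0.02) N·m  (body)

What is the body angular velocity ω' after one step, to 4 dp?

gyro term ω×Iω = (0.0048, 0.0360, 0.0720)
angular accel α = (0.9260, -0.2571, -0.4333)
ω' = ω + α·dt = (-1.4259, 0.7794, -0.3347)

ω' = (-1.4259, 0.7794, -0.3347)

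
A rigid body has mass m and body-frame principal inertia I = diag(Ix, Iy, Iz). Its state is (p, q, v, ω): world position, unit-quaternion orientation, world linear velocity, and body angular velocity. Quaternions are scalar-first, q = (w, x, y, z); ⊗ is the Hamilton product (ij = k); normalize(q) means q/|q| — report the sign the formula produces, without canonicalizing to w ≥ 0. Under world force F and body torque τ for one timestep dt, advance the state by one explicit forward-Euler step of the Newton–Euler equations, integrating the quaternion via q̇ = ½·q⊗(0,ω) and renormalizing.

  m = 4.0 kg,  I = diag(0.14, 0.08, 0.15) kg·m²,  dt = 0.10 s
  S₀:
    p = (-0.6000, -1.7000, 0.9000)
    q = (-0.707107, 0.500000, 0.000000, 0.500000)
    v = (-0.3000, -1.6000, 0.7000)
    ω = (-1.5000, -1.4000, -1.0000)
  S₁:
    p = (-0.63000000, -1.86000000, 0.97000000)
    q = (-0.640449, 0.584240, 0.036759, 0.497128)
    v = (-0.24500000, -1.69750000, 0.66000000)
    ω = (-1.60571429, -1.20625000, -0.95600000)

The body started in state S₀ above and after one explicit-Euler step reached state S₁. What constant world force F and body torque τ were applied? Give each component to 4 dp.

F = (2.2000, -3.9000, -1.6000)
τ = (-0.0500, 0.1400, -0.0600)

rate change Δω = (-0.10571429, 0.19375000, 0.04400000)
applied torque τ = (-0.0500, 0.1400, -0.0600)
velocity change Δv = (0.05500000, -0.09750000, -0.04000000)
applied force F = (2.2000, -3.9000, -1.6000)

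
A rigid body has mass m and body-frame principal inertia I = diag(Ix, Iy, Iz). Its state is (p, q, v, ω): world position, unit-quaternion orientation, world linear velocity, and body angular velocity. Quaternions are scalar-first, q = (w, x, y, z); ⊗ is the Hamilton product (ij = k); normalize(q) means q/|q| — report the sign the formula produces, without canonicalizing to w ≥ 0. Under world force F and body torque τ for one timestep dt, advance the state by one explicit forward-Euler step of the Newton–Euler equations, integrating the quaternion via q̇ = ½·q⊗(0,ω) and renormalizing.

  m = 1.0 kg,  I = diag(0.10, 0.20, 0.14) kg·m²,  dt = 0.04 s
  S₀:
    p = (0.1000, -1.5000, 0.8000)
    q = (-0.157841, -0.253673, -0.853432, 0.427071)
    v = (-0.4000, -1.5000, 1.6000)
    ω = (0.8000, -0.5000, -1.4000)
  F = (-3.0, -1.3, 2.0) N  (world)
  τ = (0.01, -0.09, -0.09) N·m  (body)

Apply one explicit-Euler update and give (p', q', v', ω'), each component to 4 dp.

precession coupling ω×(Iω) = (-0.0420, 0.0448, -0.0400)
α = I⁻¹(τ − ω×Iω) = (0.5200, -0.6740, -0.3571)
ω + α·dt = (0.8208, -0.5270, -1.4143)
2q̇ = q⊗(0,ω) = (0.3741218, 1.2820675, 0.0654351, 1.0305595)
q + ½dt·q⊗(0,ω), renormalized = (-0.1503, -0.2279, -0.8516, 0.4474)
p' = p + v·dt = (0.0840, -1.5600, 0.8640)
new velocity v' = (-0.5200, -1.5520, 1.6800)

p' = (0.0840, -1.5600, 0.8640)
q' = (-0.1503, -0.2279, -0.8516, 0.4474)
v' = (-0.5200, -1.5520, 1.6800)
ω' = (0.8208, -0.5270, -1.4143)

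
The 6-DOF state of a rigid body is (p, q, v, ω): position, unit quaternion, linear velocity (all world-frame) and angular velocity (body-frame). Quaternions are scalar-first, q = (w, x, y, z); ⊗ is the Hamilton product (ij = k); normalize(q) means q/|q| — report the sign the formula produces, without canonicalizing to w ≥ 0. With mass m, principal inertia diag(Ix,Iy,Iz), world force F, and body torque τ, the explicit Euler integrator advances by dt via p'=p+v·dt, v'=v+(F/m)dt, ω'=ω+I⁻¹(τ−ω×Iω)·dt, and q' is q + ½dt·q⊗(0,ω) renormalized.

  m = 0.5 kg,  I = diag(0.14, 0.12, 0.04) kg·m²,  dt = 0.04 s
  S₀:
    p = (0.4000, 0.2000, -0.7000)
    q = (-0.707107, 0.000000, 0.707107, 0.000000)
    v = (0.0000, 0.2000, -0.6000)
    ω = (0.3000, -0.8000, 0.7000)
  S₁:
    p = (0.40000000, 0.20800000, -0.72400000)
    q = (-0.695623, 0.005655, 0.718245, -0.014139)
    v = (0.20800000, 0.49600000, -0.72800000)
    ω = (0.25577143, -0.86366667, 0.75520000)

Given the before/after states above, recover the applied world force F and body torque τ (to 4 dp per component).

velocity change Δv = (0.20800000, 0.29600000, -0.12800000)
applied force F = (2.6000, 3.7000, -1.6000)
Δω = ω₁−ω₀ = (-0.04422857, -0.06366667, 0.05520000)
I·α + gyro = (-0.1100, -0.1700, 0.0600)

F = (2.6000, 3.7000, -1.6000)
τ = (-0.1100, -0.1700, 0.0600)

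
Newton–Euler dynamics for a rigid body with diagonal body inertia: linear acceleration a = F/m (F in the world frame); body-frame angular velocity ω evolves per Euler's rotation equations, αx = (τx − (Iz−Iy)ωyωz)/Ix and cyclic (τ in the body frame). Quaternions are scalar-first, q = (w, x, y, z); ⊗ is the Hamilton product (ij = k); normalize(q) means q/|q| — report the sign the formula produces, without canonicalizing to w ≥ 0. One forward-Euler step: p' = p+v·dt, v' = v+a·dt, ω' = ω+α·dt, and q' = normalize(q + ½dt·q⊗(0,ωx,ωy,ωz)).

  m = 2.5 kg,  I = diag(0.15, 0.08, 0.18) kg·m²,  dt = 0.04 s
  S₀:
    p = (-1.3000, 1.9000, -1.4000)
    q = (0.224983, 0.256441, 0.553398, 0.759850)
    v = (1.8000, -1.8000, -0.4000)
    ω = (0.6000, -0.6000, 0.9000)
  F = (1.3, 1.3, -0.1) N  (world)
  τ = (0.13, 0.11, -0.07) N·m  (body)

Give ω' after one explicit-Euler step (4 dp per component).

ω×(Iω) gyroscopic = (-0.0540, -0.0162, 0.0252)
angular accel α = (1.2267, 1.5775, -0.5289)
ω' = ω + α·dt = (0.6491, -0.5369, 0.8788)

ω' = (0.6491, -0.5369, 0.8788)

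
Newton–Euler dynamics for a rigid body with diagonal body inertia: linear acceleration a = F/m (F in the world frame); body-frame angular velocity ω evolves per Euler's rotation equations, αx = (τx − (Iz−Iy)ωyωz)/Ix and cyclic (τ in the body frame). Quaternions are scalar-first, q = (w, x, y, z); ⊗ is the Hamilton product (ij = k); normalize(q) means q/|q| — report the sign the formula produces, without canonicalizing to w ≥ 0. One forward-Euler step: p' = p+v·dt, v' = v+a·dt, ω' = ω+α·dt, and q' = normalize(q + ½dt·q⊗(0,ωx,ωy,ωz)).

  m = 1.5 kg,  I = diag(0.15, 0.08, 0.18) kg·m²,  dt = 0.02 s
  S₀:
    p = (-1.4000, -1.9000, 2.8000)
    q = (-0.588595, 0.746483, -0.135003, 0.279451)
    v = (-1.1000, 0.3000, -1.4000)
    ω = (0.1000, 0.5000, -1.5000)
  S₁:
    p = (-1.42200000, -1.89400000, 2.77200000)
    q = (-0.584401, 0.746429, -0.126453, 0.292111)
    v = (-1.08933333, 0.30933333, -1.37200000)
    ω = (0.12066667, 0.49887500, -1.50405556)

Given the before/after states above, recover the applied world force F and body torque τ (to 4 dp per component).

F = (0.8000, 0.7000, 2.1000)
τ = (0.0800, 0.0000, -0.0400)

Δv = v₁−v₀ = (0.01066667, 0.00933333, 0.02800000)
applied force F = (0.8000, 0.7000, 2.1000)
ω₁ − ω₀ = (0.02066667, -0.00112500, -0.00405556)
gyro term ω₀×Iω₀ = (-0.0750, 0.0045, -0.0035)
τ = I·(Δω/dt) + ω₀×(Iω₀) = (0.0800, 0.0000, -0.0400)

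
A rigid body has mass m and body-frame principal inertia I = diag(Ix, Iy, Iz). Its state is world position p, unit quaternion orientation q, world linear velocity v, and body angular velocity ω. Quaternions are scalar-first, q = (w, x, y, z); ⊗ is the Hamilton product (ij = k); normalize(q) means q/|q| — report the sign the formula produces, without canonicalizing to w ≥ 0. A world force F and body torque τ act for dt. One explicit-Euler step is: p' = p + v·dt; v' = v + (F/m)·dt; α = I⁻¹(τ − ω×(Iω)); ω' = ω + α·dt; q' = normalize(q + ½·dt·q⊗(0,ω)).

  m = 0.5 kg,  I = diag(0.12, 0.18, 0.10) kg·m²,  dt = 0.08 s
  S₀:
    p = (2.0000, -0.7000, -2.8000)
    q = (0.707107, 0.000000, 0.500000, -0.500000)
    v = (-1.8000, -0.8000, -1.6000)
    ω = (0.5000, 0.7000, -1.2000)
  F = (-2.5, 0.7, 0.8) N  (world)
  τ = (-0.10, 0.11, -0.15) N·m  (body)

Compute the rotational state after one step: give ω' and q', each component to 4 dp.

ω' = (0.3885, 0.7542, -1.3368)
q' = (0.6679, 0.0041, 0.5089, -0.5430)

precession coupling ω×(Iω) = (0.0672, -0.0120, 0.0210)
angular accel α = (-1.3933, 0.6778, -1.7100)
new body rate ω' = (0.3885, 0.7542, -1.3368)
Hamilton product q⊗(0,ω) = (-0.9500000, 0.1035535, 0.2449749, -1.0985284)
q + ½dt·q⊗(0,ω), renormalized = (0.6679, 0.0041, 0.5089, -0.5430)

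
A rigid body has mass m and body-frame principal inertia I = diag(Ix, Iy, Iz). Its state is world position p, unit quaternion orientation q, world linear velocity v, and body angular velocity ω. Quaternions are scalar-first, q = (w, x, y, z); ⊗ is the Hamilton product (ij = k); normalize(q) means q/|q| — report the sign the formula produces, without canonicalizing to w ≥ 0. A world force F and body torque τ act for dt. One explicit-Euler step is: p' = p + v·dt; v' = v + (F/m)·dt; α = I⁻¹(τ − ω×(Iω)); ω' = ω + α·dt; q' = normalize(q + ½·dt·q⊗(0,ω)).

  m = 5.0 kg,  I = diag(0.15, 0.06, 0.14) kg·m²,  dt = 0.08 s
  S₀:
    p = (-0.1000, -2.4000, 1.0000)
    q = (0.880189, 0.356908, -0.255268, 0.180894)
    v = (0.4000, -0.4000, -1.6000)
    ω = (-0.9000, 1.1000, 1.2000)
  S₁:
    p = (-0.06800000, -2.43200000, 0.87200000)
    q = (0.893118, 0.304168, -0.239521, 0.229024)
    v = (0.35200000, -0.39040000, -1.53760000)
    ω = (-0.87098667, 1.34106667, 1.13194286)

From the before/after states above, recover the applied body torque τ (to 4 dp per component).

rate change Δω = (0.02901333, 0.24106667, -0.06805714)
ω₀×(Iω₀) = (0.1056, -0.0108, 0.0891)
applied torque τ = (0.1600, 0.1700, -0.0300)

τ = (0.1600, 0.1700, -0.0300)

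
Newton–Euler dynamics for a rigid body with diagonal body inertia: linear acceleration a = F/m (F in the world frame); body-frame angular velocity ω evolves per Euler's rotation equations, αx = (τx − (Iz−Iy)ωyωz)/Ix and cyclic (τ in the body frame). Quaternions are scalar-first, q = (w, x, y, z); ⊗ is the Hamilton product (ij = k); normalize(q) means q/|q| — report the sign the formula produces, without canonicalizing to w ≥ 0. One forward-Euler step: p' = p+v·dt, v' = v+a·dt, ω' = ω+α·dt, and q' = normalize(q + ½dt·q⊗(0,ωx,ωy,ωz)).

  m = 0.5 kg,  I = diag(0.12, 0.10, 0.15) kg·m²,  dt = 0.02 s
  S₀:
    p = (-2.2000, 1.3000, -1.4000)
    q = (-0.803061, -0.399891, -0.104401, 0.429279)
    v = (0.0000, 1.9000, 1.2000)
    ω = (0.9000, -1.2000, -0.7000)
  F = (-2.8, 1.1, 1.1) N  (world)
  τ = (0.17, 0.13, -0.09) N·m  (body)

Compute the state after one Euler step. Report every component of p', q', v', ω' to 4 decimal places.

p' = (-2.2000, 1.3380, -1.3760)
q' = (-0.7976, -0.4012, -0.0937, 0.4406)
v' = (-0.1120, 1.9440, 1.2440)
ω' = (0.9213, -1.1778, -0.7149)

p' = p + v·dt = (-2.2000, 1.3380, -1.3760)
new velocity v' = (-0.1120, 1.9440, 1.2440)
ω×(Iω) gyroscopic = (0.0420, 0.0189, 0.0216)
α = I⁻¹(τ − ω×Iω) = (1.0667, 1.1110, -0.7440)
new body rate ω' = (0.9213, -1.1778, -0.7149)
2q̇ = q⊗(0,ω) = (0.5351160, -0.1345394, 1.0701006, 1.1359728)
q + ½dt·q⊗(0,ω), renormalized = (-0.7976, -0.4012, -0.0937, 0.4406)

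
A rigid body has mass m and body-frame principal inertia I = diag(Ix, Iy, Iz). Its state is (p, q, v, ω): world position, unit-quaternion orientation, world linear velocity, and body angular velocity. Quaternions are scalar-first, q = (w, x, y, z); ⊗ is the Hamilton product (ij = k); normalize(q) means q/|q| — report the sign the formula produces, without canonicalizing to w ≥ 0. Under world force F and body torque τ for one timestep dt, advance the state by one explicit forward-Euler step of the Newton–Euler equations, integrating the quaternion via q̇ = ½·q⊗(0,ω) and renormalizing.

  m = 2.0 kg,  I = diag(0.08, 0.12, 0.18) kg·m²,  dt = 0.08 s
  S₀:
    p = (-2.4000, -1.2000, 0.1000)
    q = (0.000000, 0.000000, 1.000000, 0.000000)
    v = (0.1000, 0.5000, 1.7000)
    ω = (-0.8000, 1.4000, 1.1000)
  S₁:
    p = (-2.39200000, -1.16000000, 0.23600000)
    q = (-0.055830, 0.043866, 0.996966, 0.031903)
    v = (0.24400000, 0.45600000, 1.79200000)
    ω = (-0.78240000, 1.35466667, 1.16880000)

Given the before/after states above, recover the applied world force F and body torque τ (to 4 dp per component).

F = (3.6000, -1.1000, 2.3000)
τ = (0.1100, 0.0200, 0.1100)

Δv = v₁−v₀ = (0.14400000, -0.04400000, 0.09200000)
F = m·Δv/dt = (3.6000, -1.1000, 2.3000)
Δω = ω₁−ω₀ = (0.01760000, -0.04533333, 0.06880000)
applied torque τ = (0.1100, 0.0200, 0.1100)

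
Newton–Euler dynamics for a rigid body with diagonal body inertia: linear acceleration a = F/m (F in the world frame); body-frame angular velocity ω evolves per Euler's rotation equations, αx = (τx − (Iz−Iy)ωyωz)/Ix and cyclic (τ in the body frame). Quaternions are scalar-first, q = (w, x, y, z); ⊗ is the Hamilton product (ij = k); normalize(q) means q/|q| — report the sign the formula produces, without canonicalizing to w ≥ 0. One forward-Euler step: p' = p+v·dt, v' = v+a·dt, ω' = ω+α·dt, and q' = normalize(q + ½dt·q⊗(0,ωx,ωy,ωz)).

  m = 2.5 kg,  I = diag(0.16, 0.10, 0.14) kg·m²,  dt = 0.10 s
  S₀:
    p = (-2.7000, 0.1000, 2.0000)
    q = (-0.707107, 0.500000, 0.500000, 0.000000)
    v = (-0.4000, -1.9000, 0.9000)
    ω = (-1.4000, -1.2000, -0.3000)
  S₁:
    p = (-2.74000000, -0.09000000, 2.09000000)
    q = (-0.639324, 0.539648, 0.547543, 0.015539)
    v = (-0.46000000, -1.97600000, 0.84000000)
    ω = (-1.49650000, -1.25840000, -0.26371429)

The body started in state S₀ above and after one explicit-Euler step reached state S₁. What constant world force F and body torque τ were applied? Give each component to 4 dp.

Δv = v₁−v₀ = (-0.06000000, -0.07600000, -0.06000000)
F = m·Δv/dt = (-1.5000, -1.9000, -1.5000)
ω₁ − ω₀ = (-0.09650000, -0.05840000, 0.03628571)
ω₀×(Iω₀) = (0.0144, 0.0084, -0.1008)
τ = I·(Δω/dt) + ω₀×(Iω₀) = (-0.1400, -0.0500, -0.0500)

F = (-1.5000, -1.9000, -1.5000)
τ = (-0.1400, -0.0500, -0.0500)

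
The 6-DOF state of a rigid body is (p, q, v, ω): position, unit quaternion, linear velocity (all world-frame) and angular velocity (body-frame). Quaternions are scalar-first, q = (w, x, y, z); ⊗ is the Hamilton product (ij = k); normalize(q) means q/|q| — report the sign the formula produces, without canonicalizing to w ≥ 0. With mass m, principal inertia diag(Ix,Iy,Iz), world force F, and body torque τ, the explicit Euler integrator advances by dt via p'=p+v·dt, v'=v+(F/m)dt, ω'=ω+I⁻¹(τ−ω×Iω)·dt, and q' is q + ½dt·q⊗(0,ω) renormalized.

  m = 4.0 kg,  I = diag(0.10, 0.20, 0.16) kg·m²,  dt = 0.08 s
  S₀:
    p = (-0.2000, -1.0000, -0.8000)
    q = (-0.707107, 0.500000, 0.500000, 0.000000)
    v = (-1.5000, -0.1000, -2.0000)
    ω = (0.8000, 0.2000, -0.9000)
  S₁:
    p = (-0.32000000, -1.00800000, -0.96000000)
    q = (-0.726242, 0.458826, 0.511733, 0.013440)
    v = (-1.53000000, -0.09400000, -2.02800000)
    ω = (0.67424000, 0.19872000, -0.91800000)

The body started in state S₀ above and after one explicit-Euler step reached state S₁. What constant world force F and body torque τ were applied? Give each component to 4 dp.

Δω = ω₁−ω₀ = (-0.12576000, -0.00128000, -0.01800000)
gyro term ω₀×Iω₀ = (0.0072, 0.0432, 0.0160)
applied torque τ = (-0.1500, 0.0400, -0.0200)
velocity change Δv = (-0.03000000, 0.00600000, -0.02800000)
F = m·Δv/dt = (-1.5000, 0.3000, -1.4000)

F = (-1.5000, 0.3000, -1.4000)
τ = (-0.1500, 0.0400, -0.0200)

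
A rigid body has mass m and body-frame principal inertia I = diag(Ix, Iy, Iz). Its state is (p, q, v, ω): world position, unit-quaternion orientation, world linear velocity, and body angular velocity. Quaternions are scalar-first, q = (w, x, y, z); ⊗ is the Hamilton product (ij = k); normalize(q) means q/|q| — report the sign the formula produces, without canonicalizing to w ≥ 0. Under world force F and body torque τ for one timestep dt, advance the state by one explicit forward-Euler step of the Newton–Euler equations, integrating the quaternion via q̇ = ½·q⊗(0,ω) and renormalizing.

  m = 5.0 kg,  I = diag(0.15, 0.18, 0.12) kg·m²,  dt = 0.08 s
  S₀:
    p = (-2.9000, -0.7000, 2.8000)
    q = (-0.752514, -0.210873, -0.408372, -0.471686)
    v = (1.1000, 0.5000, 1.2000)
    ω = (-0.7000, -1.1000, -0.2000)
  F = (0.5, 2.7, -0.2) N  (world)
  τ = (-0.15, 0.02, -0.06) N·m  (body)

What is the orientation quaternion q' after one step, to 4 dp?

Hamilton product q⊗(0,ω) = (-0.6911575, 0.0895796, 1.1157710, 0.0966027)
q' = normalize(q + ½dt·q⊗(0,ω)) = (-0.7791, -0.2070, -0.3632, -0.4672)

q' = (-0.7791, -0.2070, -0.3632, -0.4672)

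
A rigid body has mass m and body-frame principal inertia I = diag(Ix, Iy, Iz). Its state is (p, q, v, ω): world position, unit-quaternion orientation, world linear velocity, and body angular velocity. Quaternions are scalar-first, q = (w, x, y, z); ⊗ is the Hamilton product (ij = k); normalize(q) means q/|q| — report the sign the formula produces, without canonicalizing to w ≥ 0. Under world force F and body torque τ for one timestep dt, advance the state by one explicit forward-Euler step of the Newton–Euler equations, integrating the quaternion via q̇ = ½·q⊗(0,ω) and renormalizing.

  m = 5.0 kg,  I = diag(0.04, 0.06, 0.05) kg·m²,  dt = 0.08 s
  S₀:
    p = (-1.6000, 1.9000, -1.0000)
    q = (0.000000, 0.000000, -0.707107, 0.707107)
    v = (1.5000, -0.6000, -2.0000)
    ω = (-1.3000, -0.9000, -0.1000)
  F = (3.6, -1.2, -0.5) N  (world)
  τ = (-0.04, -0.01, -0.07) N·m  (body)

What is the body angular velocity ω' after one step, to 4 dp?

ω' = (-1.3782, -0.9116, -0.2494)

ω×(Iω) gyroscopic = (-0.0009, -0.0013, 0.0234)
α = I⁻¹(τ − ω×Iω) = (-0.9775, -0.1450, -1.8680)
ω + α·dt = (-1.3782, -0.9116, -0.2494)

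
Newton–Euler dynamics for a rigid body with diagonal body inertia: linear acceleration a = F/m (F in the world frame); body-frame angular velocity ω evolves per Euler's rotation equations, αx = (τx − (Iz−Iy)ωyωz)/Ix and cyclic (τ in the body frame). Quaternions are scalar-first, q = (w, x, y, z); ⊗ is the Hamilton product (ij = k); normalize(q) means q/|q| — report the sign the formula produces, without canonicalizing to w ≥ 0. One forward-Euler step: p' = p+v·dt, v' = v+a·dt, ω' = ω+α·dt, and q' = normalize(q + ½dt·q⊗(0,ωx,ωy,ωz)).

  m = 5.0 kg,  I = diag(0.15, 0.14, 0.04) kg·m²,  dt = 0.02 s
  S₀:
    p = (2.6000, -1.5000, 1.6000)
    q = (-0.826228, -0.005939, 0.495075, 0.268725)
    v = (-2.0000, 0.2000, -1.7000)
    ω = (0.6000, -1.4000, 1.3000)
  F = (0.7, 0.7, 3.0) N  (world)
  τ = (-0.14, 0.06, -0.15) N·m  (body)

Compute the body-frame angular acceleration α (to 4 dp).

α = (-2.1467, -0.1843, -3.9600)

gyro term ω×Iω = (0.1820, 0.0858, 0.0084)
α = I⁻¹(τ − ω×Iω) = (-2.1467, -0.1843, -3.9600)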